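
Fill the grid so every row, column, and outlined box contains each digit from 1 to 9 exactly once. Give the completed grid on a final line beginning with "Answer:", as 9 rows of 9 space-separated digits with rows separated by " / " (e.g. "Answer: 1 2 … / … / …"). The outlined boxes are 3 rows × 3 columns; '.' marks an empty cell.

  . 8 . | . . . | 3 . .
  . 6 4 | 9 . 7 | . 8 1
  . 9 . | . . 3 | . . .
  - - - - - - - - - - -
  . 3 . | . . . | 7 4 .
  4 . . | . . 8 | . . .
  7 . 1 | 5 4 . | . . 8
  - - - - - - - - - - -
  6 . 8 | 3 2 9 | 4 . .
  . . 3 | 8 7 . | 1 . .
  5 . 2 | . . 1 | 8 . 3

Step 1. [r9c5∈{6}] r9c5 has the single candidate 6 ⇒ r9c5=6.
Step 2. [r5c8∈{1,2,3,5,6,9}] 1 has one home in col 8: r5c8, so r5c8=1.
Step 3. [r9c8∈{7,9}] in row 9, 9 fits only at r9c8, so r9c8=9.
Step 4. [r1c9∈{2,4,5,6,7,9}] row 1 places 9 nowhere but r1c9 ⇒ r1c9=9.
Step 5. [r5c2∈{2,5}] across col 2, 5 lands solely at r5c2, so r5c2=5.
Step 6. [r4c9∈{2,5,6}] row 4 places 5 nowhere but r4c9. So r4c9=5.
Step 7. [r3c9∈{2,4,6,7}] in col 9, 4 fits only at r3c9 ⇒ r3c9=4.
Step 8. [r6c2∈{2}] only 2 remains possible at r6c2, so r6c2=2.
Step 9. [r6c6∈{6}] r6c6 is down to just 6, so r6c6=6.
Step 10. [r2c5∈{5}] r2c5 is down to just 5, so r2c5=5.
Step 11. [r1c5∈{1}] r1c5's peers cover all but 1, so r1c5=1.
Step 12. [r1c1∈{2}] only 2 remains possible at r1c1. So r1c1=2.
Step 13. [r3c4∈{2,6}] across box 2, 2 lands solely at r3c4, so r3c4=2.
Step 14. [r7c8∈{5,7}] in row 7, 5 fits only at r7c8 ⇒ r7c8=5.
Step 15. [r9c4∈{4}] nothing but 4 survives at r9c4, so r9c4=4.
Step 16. [r4c5∈{9}] only 9 remains possible at r4c5, so r4c5=9.
Step 17. [r3c7∈{5,6}] r3c7 is the only open cell in col 7 admitting 5, so r3c7=5.
Step 18. [r5c7∈{2,6,9}] col 7 places 6 nowhere but r5c7 ⇒ r5c7=6.
Step 19. [r3c8∈{6,7}] 6 has one home in row 3: r3c8 ⇒ r3c8=6.
Step 20. [r1c8∈{7}] only 7 remains possible at r1c8 ⇒ r1c8=7.
Step 21. [r9c2∈{7}] r9c2's peers cover all but 7 ⇒ r9c2=7.
Step 22. [r8c9∈{2,6}] in row 8, 6 fits only at r8c9. So r8c9=6.
Step 23. [r1c6∈{4}] r1c6 has the single candidate 4. So r1c6=4.
Step 24. [r3c1∈{1}] only 1 remains possible at r3c1. So r3c1=1.
Step 25. [r5c5∈{3}] nothing but 3 survives at r5c5, so r5c5=3.
Step 26. [r8c6∈{5}] r8c6's peers cover all but 5. So r8c6=5.
Step 27. [r7c2∈{1}] only 1 remains possible at r7c2, so r7c2=1.
Step 28. [r6c7∈{9}] r6c7's peers cover all but 9 ⇒ r6c7=9.
Step 29. [r4c6∈{2}] r4c6's peers cover all but 2, so r4c6=2.
Step 30. [r5c3∈{9}] only 9 remains possible at r5c3 ⇒ r5c3=9.
Step 31. [r1c4∈{6}] nothing but 6 survives at r1c4. So r1c4=6.
Step 32. [r5c4∈{7}] nothing but 7 survives at r5c4 ⇒ r5c4=7.
Step 33. [r2c7∈{2}] r2c7's peers cover all but 2, so r2c7=2.
Step 34. [r3c3∈{7}] nothing but 7 survives at r3c3, so r3c3=7.
Step 35. [r8c2∈{4}] r8c2 has the single candidate 4, so r8c2=4.
Step 36. [r8c8∈{2}] r8c8's peers cover all but 2. So r8c8=2.
Step 37. [r4c4∈{1}] r4c4 is down to just 1 ⇒ r4c4=1.
Step 38. [r4c1∈{8}] nothing but 8 survives at r4c1. So r4c1=8.
Step 39. [r3c5∈{8}] only 8 remains possible at r3c5. So r3c5=8.
Step 40. [r1c3∈{5}] nothing but 5 survives at r1c3 ⇒ r1c3=5.
Step 41. [r5c9∈{2}] nothing but 2 survives at r5c9. So r5c9=2.
Step 42. [r7c9∈{7}] nothing but 7 survives at r7c9 ⇒ r7c9=7.
Step 43. [r6c8∈{3}] r6c8 has the single candidate 3. So r6c8=3.
Step 44. [r2c1∈{3}] nothing but 3 survives at r2c1, so r2c1=3.
Step 45. [r8c1∈{9}] r8c1 is down to just 9 ⇒ r8c1=9.
Step 46. [r4c3∈{6}] nothing but 6 survives at r4c3 ⇒ r4c3=6.

Answer: 2 8 5 6 1 4 3 7 9 / 3 6 4 9 5 7 2 8 1 / 1 9 7 2 8 3 5 6 4 / 8 3 6 1 9 2 7 4 5 / 4 5 9 7 3 8 6 1 2 / 7 2 1 5 4 6 9 3 8 / 6 1 8 3 2 9 4 5 7 / 9 4 3 8 7 5 1 2 6 / 5 7 2 4 6 1 8 9 3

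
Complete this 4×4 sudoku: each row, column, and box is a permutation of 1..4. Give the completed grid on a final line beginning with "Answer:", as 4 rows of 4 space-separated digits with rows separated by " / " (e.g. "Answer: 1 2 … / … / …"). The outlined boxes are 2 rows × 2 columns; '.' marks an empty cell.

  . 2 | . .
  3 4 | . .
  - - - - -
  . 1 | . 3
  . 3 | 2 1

Step 1. [r1c3∈{1,3,4}] row 1 places 3 nowhere but r1c3. So r1c3=3.
Step 2. [r4c1∈{4}] nothing but 4 survives at r4c1 ⇒ r4c1=4.
Step 3. [r1c4∈{4}] nothing but 4 survives at r1c4, so r1c4=4.
Step 4. [r1c1∈{1}] nothing but 1 survives at r1c1. So r1c1=1.
Step 5. [r3c3∈{4}] r3c3 is down to just 4, so r3c3=4.
Step 6. [r2c4∈{2}] r2c4's peers cover all but 2, so r2c4=2.
Step 7. [r3c1∈{2}] r3c1 is down to just 2 ⇒ r3c1=2.
Step 8. [r2c3∈{1}] r2c3 has the single candidate 1. So r2c3=1.

Answer: 1 2 3 4 / 3 4 1 2 / 2 1 4 3 / 4 3 2 1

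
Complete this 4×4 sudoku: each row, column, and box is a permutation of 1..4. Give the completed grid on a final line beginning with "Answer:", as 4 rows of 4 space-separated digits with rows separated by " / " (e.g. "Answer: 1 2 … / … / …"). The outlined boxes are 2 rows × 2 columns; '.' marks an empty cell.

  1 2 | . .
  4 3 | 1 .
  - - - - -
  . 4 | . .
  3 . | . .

Step 1. [r3c4∈{1,2,3}] 1 has one home in row 3: r3c4. So r3c4=1.
Step 2. [r1c4∈{3,4}] across col 4, 3 lands solely at r1c4, so r1c4=3.
Step 3. [r4c4∈{2,4}] across col 4, 4 lands solely at r4c4, so r4c4=4.
Step 4. [r4c3∈{2}] r4c3's peers cover all but 2, so r4c3=2.
Step 5. [r2c4∈{2}] r2c4 has the single candidate 2 ⇒ r2c4=2.
Step 6. [r4c2∈{1}] r4c2's peers cover all but 1, so r4c2=1.
Step 7. [r3c3∈{3}] r3c3's peers cover all but 3. So r3c3=3.
Step 8. [r1c3∈{4}] r1c3 is down to just 4 ⇒ r1c3=4.
Step 9. [r3c1∈{2}] r3c1 has the single candidate 2 ⇒ r3c1=2.

Answer: 1 2 4 3 / 4 3 1 2 / 2 4 3 1 / 3 1 2 4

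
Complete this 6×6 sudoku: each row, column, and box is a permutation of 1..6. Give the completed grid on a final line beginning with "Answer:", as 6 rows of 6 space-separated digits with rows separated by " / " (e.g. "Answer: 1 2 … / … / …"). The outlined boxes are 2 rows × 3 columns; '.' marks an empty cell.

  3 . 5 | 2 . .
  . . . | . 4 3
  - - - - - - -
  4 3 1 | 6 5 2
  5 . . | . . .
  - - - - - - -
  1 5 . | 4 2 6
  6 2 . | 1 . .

Step 1. [r4c2∈{6}] only 6 remains possible at r4c2. So r4c2=6.
Step 2. [r1c6∈{1}] r1c6 has the single candidate 1, so r1c6=1.
Step 3. [r6c5∈{3}] r6c5's peers cover all but 3. So r6c5=3.
Step 4. [r2c3∈{2,6}] row 2 places 6 nowhere but r2c3 ⇒ r2c3=6.
Step 5. [r4c3∈{2}] nothing but 2 survives at r4c3 ⇒ r4c3=2.
Step 6. [r1c2∈{4}] nothing but 4 survives at r1c2, so r1c2=4.
Step 7. [r2c4∈{5}] r2c4 has the single candidate 5. So r2c4=5.
Step 8. [r2c2∈{1}] r2c2 has the single candidate 1 ⇒ r2c2=1.
Step 9. [r6c6∈{5}] only 5 remains possible at r6c6 ⇒ r6c6=5.
Step 10. [r4c5∈{1}] r4c5 has the single candidate 1. So r4c5=1.
Step 11. [r5c3∈{3}] r5c3 has the single candidate 3, so r5c3=3.
Step 12. [r2c1∈{2}] r2c1 is down to just 2, so r2c1=2.
Step 13. [r1c5∈{6}] r1c5's peers cover all but 6, so r1c5=6.
Step 14. [r4c4∈{3}] r4c4 has the single candidate 3. So r4c4=3.
Step 15. [r4c6∈{4}] r4c6's peers cover all but 4, so r4c6=4.
Step 16. [r6c3∈{4}] nothing but 4 survives at r6c3 ⇒ r6c3=4.

Answer: 3 4 5 2 6 1 / 2 1 6 5 4 3 / 4 3 1 6 5 2 / 5 6 2 3 1 4 / 1 5 3 4 2 6 / 6 2 4 1 3 5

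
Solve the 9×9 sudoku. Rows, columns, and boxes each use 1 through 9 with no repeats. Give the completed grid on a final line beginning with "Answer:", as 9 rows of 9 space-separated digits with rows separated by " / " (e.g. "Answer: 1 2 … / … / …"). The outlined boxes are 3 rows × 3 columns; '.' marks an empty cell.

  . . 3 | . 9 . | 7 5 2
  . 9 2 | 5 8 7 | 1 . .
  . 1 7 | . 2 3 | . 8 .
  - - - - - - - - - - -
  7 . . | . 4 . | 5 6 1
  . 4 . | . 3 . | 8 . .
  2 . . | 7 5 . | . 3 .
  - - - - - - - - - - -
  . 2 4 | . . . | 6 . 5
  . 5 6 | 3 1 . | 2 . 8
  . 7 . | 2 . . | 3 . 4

Step 1. [r8c1∈{9}] nothing but 9 survives at r8c1, so r8c1=9.
Step 2. [r6c9∈{9}] only 9 remains possible at r6c9, so r6c9=9.
Step 3. [r9c6∈{5,6,8,9}] r9c6 is the only open cell in row 9 admitting 5, so r9c6=5.
Step 4. [r3c1∈{4,5,6}] across row 3, 5 lands solely at r3c1, so r3c1=5.
Step 5. [r4c6∈{2,8,9}] r4c6 is the only open cell in row 4 admitting 2, so r4c6=2.
Step 6. [r9c8∈{1,9}] in row 9, 9 fits only at r9c8. So r9c8=9.
Step 7. [r3c9∈{6}] r3c9's peers cover all but 6 ⇒ r3c9=6.
Step 8. [r2c1∈{4,6}] 6 has one home in row 2: r2c1 ⇒ r2c1=6.
Step 9. [r5c1∈{1}] only 1 remains possible at r5c1, so r5c1=1.
Step 10. [r6c3∈{8}] r6c3 is down to just 8, so r6c3=8.
Step 11. [r1c4∈{1,4,6}] across col 4, 1 lands solely at r1c4. So r1c4=1.
Step 12. [r1c6∈{4,6}] in row 1, 6 fits only at r1c6, so r1c6=6.
Step 13. [r5c6∈{9}] only 9 remains possible at r5c6 ⇒ r5c6=9.
Step 14. [r8c8∈{7}] r8c8's peers cover all but 7, so r8c8=7.
Step 15. [r9c1∈{8}] r9c1 has the single candidate 8. So r9c1=8.
Step 16. [r2c8∈{4}] r2c8's peers cover all but 4 ⇒ r2c8=4.
Step 17. [r7c4∈{8,9}] across row 7, 9 lands solely at r7c4. So r7c4=9.
Step 18. [r7c5∈{7}] r7c5 has the single candidate 7 ⇒ r7c5=7.
Step 19. [r9c5∈{6}] r9c5's peers cover all but 6. So r9c5=6.
Step 20. [r1c2∈{8}] r1c2's peers cover all but 8, so r1c2=8.
Step 21. [r2c9∈{3}] r2c9's peers cover all but 3. So r2c9=3.
Step 22. [r4c2∈{3}] only 3 remains possible at r4c2. So r4c2=3.
Step 23. [r6c7∈{4}] nothing but 4 survives at r6c7 ⇒ r6c7=4.
Step 24. [r5c9∈{7}] r5c9 has the single candidate 7, so r5c9=7.
Step 25. [r6c6∈{1}] only 1 remains possible at r6c6 ⇒ r6c6=1.
Step 26. [r7c8∈{1}] only 1 remains possible at r7c8. So r7c8=1.
Step 27. [r1c1∈{4}] r1c1 is down to just 4. So r1c1=4.
Step 28. [r5c3∈{5}] r5c3 is down to just 5. So r5c3=5.
Step 29. [r3c7∈{9}] nothing but 9 survives at r3c7. So r3c7=9.
Step 30. [r4c4∈{8}] nothing but 8 survives at r4c4. So r4c4=8.
Step 31. [r4c3∈{9}] r4c3's peers cover all but 9 ⇒ r4c3=9.
Step 32. [r8c6∈{4}] r8c6 has the single candidate 4 ⇒ r8c6=4.
Step 33. [r6c2∈{6}] only 6 remains possible at r6c2, so r6c2=6.
Step 34. [r7c1∈{3}] r7c1 is down to just 3, so r7c1=3.
Step 35. [r5c4∈{6}] only 6 remains possible at r5c4 ⇒ r5c4=6.
Step 36. [r3c4∈{4}] only 4 remains possible at r3c4, so r3c4=4.
Step 37. [r7c6∈{8}] r7c6's peers cover all but 8 ⇒ r7c6=8.
Step 38. [r5c8∈{2}] r5c8 has the single candidate 2 ⇒ r5c8=2.
Step 39. [r9c3∈{1}] nothing but 1 survives at r9c3, so r9c3=1.

Answer: 4 8 3 1 9 6 7 5 2 / 6 9 2 5 8 7 1 4 3 / 5 1 7 4 2 3 9 8 6 / 7 3 9 8 4 2 5 6 1 / 1 4 5 6 3 9 8 2 7 / 2 6 8 7 5 1 4 3 9 / 3 2 4 9 7 8 6 1 5 / 9 5 6 3 1 4 2 7 8 / 8 7 1 2 6 5 3 9 4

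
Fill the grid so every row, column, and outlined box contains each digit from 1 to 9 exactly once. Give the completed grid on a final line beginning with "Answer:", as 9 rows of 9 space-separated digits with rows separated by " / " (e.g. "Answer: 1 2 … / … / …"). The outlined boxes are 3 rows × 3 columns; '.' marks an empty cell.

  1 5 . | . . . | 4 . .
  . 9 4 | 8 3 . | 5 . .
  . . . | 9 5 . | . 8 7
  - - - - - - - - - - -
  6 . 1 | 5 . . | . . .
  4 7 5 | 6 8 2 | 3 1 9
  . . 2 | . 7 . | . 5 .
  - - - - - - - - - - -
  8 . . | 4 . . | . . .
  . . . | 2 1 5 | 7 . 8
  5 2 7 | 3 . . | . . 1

Step 1. [r1c8∈{2,3,6,9}] row 1 places 9 nowhere but r1c8 ⇒ r1c8=9.
Step 2. [r4c5∈{4,9}] col 5 places 4 nowhere but r4c5. So r4c5=4.
Step 3. [r4c9∈{2}] nothing but 2 survives at r4c9. So r4c9=2.
Step 4. [r2c9∈{6}] only 6 remains possible at r2c9, so r2c9=6.
Step 5. [r4c6∈{3,9}] row 4 places 9 nowhere but r4c6 ⇒ r4c6=9.
Step 6. [r4c2∈{3,8}] in row 4, 3 fits only at r4c2, so r4c2=3.
Step 7. [r3c2∈{6}] r3c2 is down to just 6 ⇒ r3c2=6.
Step 8. [r3c3∈{3}] r3c3's peers cover all but 3. So r3c3=3.
Step 9. [r6c7∈{6,8}] across row 6, 6 lands solely at r6c7, so r6c7=6.
Step 10. [r2c8∈{2}] r2c8's peers cover all but 2 ⇒ r2c8=2.
Step 11. [r2c6∈{1,7}] across row 2, 1 lands solely at r2c6 ⇒ r2c6=1.
Step 12. [r9c8∈{4,6}] across row 9, 4 lands solely at r9c8 ⇒ r9c8=4.
Step 13. [r7c6∈{6,7}] across row 7, 7 lands solely at r7c6. So r7c6=7.
Step 14. [r8c1∈{3,9}] in col 1, 3 fits only at r8c1. So r8c1=3.
Step 15. [r8c8∈{6}] r8c8 is down to just 6 ⇒ r8c8=6.
Step 16. [r9c7∈{9}] only 9 remains possible at r9c7, so r9c7=9.
Step 17. [r9c5∈{6}] r9c5's peers cover all but 6. So r9c5=6.
Step 18. [r1c9∈{3}] r1c9's peers cover all but 3, so r1c9=3.
Step 19. [r8c3∈{9}] only 9 remains possible at r8c3. So r8c3=9.
Step 20. [r7c2∈{1}] r7c2 is down to just 1 ⇒ r7c2=1.
Step 21. [r7c8∈{3}] nothing but 3 survives at r7c8. So r7c8=3.
Step 22. [r1c6∈{6}] r1c6 is down to just 6. So r1c6=6.
Step 23. [r1c3∈{8}] r1c3 has the single candidate 8 ⇒ r1c3=8.
Step 24. [r6c6∈{3}] r6c6's peers cover all but 3 ⇒ r6c6=3.
Step 25. [r8c2∈{4}] only 4 remains possible at r8c2. So r8c2=4.
Step 26. [r2c1∈{7}] r2c1 is down to just 7. So r2c1=7.
Step 27. [r4c7∈{8}] nothing but 8 survives at r4c7. So r4c7=8.
Step 28. [r7c7∈{2}] only 2 remains possible at r7c7 ⇒ r7c7=2.
Step 29. [r6c9∈{4}] nothing but 4 survives at r6c9. So r6c9=4.
Step 30. [r4c8∈{7}] r4c8's peers cover all but 7, so r4c8=7.
Step 31. [r6c1∈{9}] r6c1 has the single candidate 9. So r6c1=9.
Step 32. [r7c9∈{5}] r7c9's peers cover all but 5. So r7c9=5.
Step 33. [r3c7∈{1}] nothing but 1 survives at r3c7, so r3c7=1.
Step 34. [r6c2∈{8}] r6c2's peers cover all but 8, so r6c2=8.
Step 35. [r1c5∈{2}] r1c5 is down to just 2 ⇒ r1c5=2.
Step 36. [r3c1∈{2}] r3c1's peers cover all but 2, so r3c1=2.
Step 37. [r6c4∈{1}] r6c4's peers cover all but 1, so r6c4=1.
Step 38. [r1c4∈{7}] only 7 remains possible at r1c4 ⇒ r1c4=7.
Step 39. [r9c6∈{8}] r9c6 has the single candidate 8 ⇒ r9c6=8.
Step 40. [r3c6∈{4}] r3c6 is down to just 4 ⇒ r3c6=4.
Step 41. [r7c3∈{6}] r7c3 is down to just 6 ⇒ r7c3=6.
Step 42. [r7c5∈{9}] nothing but 9 survives at r7c5, so r7c5=9.

Answer: 1 5 8 7 2 6 4 9 3 / 7 9 4 8 3 1 5 2 6 / 2 6 3 9 5 4 1 8 7 / 6 3 1 5 4 9 8 7 2 / 4 7 5 6 8 2 3 1 9 / 9 8 2 1 7 3 6 5 4 / 8 1 6 4 9 7 2 3 5 / 3 4 9 2 1 5 7 6 8 / 5 2 7 3 6 8 9 4 1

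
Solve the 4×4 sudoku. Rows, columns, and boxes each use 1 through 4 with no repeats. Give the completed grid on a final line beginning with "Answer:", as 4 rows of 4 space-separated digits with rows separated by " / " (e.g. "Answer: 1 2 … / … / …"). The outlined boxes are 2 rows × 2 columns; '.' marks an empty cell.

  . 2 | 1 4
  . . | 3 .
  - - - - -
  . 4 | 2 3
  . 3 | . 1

Step 1. [r3c1∈{1}] r3c1's peers cover all but 1 ⇒ r3c1=1.
Step 2. [r4c1∈{2}] r4c1 is down to just 2, so r4c1=2.
Step 3. [r1c1∈{3}] r1c1 has the single candidate 3 ⇒ r1c1=3.
Step 4. [r4c3∈{4}] r4c3 has the single candidate 4 ⇒ r4c3=4.
Step 5. [r2c1∈{4}] r2c1 is down to just 4, so r2c1=4.
Step 6. [r2c4∈{2}] r2c4's peers cover all but 2. So r2c4=2.
Step 7. [r2c2∈{1}] nothing but 1 survives at r2c2, so r2c2=1.

Answer: 3 2 1 4 / 4 1 3 2 / 1 4 2 3 / 2 3 4 1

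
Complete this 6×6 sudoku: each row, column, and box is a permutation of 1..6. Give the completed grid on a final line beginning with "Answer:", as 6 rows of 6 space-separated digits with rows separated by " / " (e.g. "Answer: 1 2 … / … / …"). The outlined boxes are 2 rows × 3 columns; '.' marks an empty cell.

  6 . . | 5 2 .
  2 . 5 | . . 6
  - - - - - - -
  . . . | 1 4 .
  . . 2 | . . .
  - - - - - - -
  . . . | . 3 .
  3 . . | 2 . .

Step 1. [r3c1∈{5}] nothing but 5 survives at r3c1, so r3c1=5.
Step 2. [r5c2∈{1,2,4,5,6}] r5c2 is the only open cell in row 5 admitting 2, so r5c2=2.
Step 3. [r5c6∈{1,4,5}] across row 5, 5 lands solely at r5c6. So r5c6=5.
Step 4. [r4c6∈{3}] r4c6 is down to just 3. So r4c6=3.
Step 5. [r4c4∈{6}] nothing but 6 survives at r4c4. So r4c4=6.
Step 6. [r5c3∈{1,4,6}] 6 has one home in row 5: r5c3. So r5c3=6.
Step 7. [r5c1∈{1,4}] row 5 places 1 nowhere but r5c1. So r5c1=1.
Step 8. [r1c3∈{1,3,4}] r1c3 is the only open cell in col 3 admitting 1. So r1c3=1.
Step 9. [r1c6∈{4}] r1c6 has the single candidate 4. So r1c6=4.
Step 10. [r2c2∈{3,4}] row 2 places 4 nowhere but r2c2 ⇒ r2c2=4.
Step 11. [r6c5∈{1,6}] row 6 places 6 nowhere but r6c5 ⇒ r6c5=6.
Step 12. [r3c3∈{3}] r3c3's peers cover all but 3. So r3c3=3.
Step 13. [r6c6∈{1}] r6c6's peers cover all but 1, so r6c6=1.
Step 14. [r6c2∈{5}] r6c2 is down to just 5, so r6c2=5.
Step 15. [r4c1∈{4}] r4c1's peers cover all but 4 ⇒ r4c1=4.
Step 16. [r2c5∈{1}] nothing but 1 survives at r2c5, so r2c5=1.
Step 17. [r2c4∈{3}] r2c4's peers cover all but 3. So r2c4=3.
Step 18. [r3c6∈{2}] only 2 remains possible at r3c6, so r3c6=2.
Step 19. [r4c5∈{5}] only 5 remains possible at r4c5, so r4c5=5.
Step 20. [r6c3∈{4}] r6c3 has the single candidate 4 ⇒ r6c3=4.
Step 21. [r1c2∈{3}] nothing but 3 survives at r1c2 ⇒ r1c2=3.
Step 22. [r5c4∈{4}] r5c4 is down to just 4, so r5c4=4.
Step 23. [r4c2∈{1}] r4c2's peers cover all but 1. So r4c2=1.
Step 24. [r3c2∈{6}] nothing but 6 survives at r3c2 ⇒ r3c2=6.

Answer: 6 3 1 5 2 4 / 2 4 5 3 1 6 / 5 6 3 1 4 2 / 4 1 2 6 5 3 / 1 2 6 4 3 5 / 3 5 4 2 6 1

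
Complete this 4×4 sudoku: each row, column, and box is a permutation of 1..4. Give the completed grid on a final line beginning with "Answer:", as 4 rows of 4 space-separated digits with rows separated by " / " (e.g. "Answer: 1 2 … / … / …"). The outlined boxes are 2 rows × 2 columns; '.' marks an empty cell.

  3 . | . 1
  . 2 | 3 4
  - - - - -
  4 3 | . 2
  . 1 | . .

Step 1. [r2c1∈{1}] r2c1 is down to just 1. So r2c1=1.
Step 2. [r4c3∈{4}] r4c3's peers cover all but 4 ⇒ r4c3=4.
Step 3. [r1c3∈{2}] only 2 remains possible at r1c3 ⇒ r1c3=2.
Step 4. [r3c3∈{1}] r3c3's peers cover all but 1, so r3c3=1.
Step 5. [r4c1∈{2}] r4c1 has the single candidate 2. So r4c1=2.
Step 6. [r4c4∈{3}] nothing but 3 survives at r4c4. So r4c4=3.
Step 7. [r1c2∈{4}] nothing but 4 survives at r1c2, so r1c2=4.

Answer: 3 4 2 1 / 1 2 3 4 / 4 3 1 2 / 2 1 4 3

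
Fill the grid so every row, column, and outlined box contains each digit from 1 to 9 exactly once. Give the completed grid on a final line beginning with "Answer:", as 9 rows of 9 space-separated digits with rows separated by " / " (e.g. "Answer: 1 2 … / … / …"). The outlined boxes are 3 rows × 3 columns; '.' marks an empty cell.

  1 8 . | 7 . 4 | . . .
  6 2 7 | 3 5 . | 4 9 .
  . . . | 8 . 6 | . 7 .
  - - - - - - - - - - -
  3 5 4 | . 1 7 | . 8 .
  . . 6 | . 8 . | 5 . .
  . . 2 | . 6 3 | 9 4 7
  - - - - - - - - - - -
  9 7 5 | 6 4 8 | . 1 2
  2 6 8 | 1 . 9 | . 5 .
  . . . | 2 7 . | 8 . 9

Step 1. [r7c7∈{3}] nothing but 3 survives at r7c7. So r7c7=3.
Step 2. [r5c9∈{1,3}] box 6 places 1 nowhere but r5c9 ⇒ r5c9=1.
Step 3. [r4c7∈{2,6}] r4c7 is the only open cell in row 4 admitting 2 ⇒ r4c7=2.
Step 4. [r1c9∈{3,5,6}] across row 1, 5 lands solely at r1c9, so r1c9=5.
Step 5. [r3c9∈{3}] r3c9 has the single candidate 3 ⇒ r3c9=3.
Step 6. [r3c3∈{9}] nothing but 9 survives at r3c3 ⇒ r3c3=9.
Step 7. [r9c2∈{1,3,4}] col 2 places 3 nowhere but r9c2, so r9c2=3.
Step 8. [r1c8∈{2,6}] 2 has one home in col 8: r1c8 ⇒ r1c8=2.
Step 9. [r3c2∈{4}] r3c2's peers cover all but 4. So r3c2=4.
Step 10. [r5c4∈{4,9}] across row 5, 4 lands solely at r5c4, so r5c4=4.
Step 11. [r3c1∈{5}] r3c1 has the single candidate 5 ⇒ r3c1=5.
Step 12. [r4c4∈{9}] r4c4's peers cover all but 9. So r4c4=9.
Step 13. [r5c6∈{2}] r5c6 is down to just 2, so r5c6=2.
Step 14. [r5c8∈{3}] r5c8 has the single candidate 3. So r5c8=3.
Step 15. [r6c2∈{1}] nothing but 1 survives at r6c2, so r6c2=1.
Step 16. [r8c7∈{7}] only 7 remains possible at r8c7, so r8c7=7.
Step 17. [r6c1∈{8}] r6c1 is down to just 8, so r6c1=8.
Step 18. [r2c6∈{1}] r2c6's peers cover all but 1. So r2c6=1.
Step 19. [r5c2∈{9}] r5c2 is down to just 9. So r5c2=9.
Step 20. [r3c7∈{1}] r3c7 is down to just 1, so r3c7=1.
Step 21. [r9c1∈{4}] r9c1 has the single candidate 4, so r9c1=4.
Step 22. [r9c6∈{5}] r9c6 is down to just 5, so r9c6=5.
Step 23. [r9c8∈{6}] only 6 remains possible at r9c8, so r9c8=6.
Step 24. [r6c4∈{5}] r6c4 has the single candidate 5 ⇒ r6c4=5.
Step 25. [r2c9∈{8}] nothing but 8 survives at r2c9. So r2c9=8.
Step 26. [r3c5∈{2}] only 2 remains possible at r3c5 ⇒ r3c5=2.
Step 27. [r1c7∈{6}] r1c7's peers cover all but 6. So r1c7=6.
Step 28. [r8c5∈{3}] r8c5 has the single candidate 3 ⇒ r8c5=3.
Step 29. [r1c5∈{9}] nothing but 9 survives at r1c5, so r1c5=9.
Step 30. [r5c1∈{7}] r5c1's peers cover all but 7, so r5c1=7.
Step 31. [r4c9∈{6}] r4c9 is down to just 6, so r4c9=6.
Step 32. [r8c9∈{4}] r8c9 has the single candidate 4 ⇒ r8c9=4.
Step 33. [r1c3∈{3}] nothing but 3 survives at r1c3 ⇒ r1c3=3.
Step 34. [r9c3∈{1}] only 1 remains possible at r9c3. So r9c3=1.

Answer: 1 8 3 7 9 4 6 2 5 / 6 2 7 3 5 1 4 9 8 / 5 4 9 8 2 6 1 7 3 / 3 5 4 9 1 7 2 8 6 / 7 9 6 4 8 2 5 3 1 / 8 1 2 5 6 3 9 4 7 / 9 7 5 6 4 8 3 1 2 / 2 6 8 1 3 9 7 5 4 / 4 3 1 2 7 5 8 6 9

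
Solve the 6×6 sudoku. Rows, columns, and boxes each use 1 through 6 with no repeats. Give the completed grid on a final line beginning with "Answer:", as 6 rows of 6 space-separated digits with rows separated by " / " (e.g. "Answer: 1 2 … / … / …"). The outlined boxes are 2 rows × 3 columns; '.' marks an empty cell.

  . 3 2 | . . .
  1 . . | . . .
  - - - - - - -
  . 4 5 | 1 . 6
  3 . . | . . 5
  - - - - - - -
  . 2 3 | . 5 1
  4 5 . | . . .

Step 1. [r2c2∈{6}] r2c2 has the single candidate 6, so r2c2=6.
Step 2. [r1c6∈{4}] r1c6 is down to just 4. So r1c6=4.
Step 3. [r3c5∈{2,3}] in row 3, 3 fits only at r3c5. So r3c5=3.
Step 4. [r2c5∈{2}] only 2 remains possible at r2c5 ⇒ r2c5=2.
Step 5. [r6c5∈{6}] only 6 remains possible at r6c5, so r6c5=6.
Step 6. [r2c6∈{3}] nothing but 3 survives at r2c6, so r2c6=3.
Step 7. [r4c4∈{2,4}] in row 4, 2 fits only at r4c4. So r4c4=2.
Step 8. [r1c1∈{5}] r1c1 has the single candidate 5. So r1c1=5.
Step 9. [r6c3∈{1}] only 1 remains possible at r6c3 ⇒ r6c3=1.
Step 10. [r6c4∈{3}] only 3 remains possible at r6c4, so r6c4=3.
Step 11. [r2c4∈{5}] r2c4 has the single candidate 5, so r2c4=5.
Step 12. [r6c6∈{2}] r6c6's peers cover all but 2, so r6c6=2.
Step 13. [r1c5∈{1}] only 1 remains possible at r1c5. So r1c5=1.
Step 14. [r3c1∈{2}] nothing but 2 survives at r3c1 ⇒ r3c1=2.
Step 15. [r1c4∈{6}] r1c4 has the single candidate 6. So r1c4=6.
Step 16. [r2c3∈{4}] r2c3's peers cover all but 4, so r2c3=4.
Step 17. [r4c2∈{1}] r4c2 has the single candidate 1, so r4c2=1.
Step 18. [r5c1∈{6}] r5c1 is down to just 6. So r5c1=6.
Step 19. [r4c3∈{6}] r4c3's peers cover all but 6, so r4c3=6.
Step 20. [r4c5∈{4}] only 4 remains possible at r4c5. So r4c5=4.
Step 21. [r5c4∈{4}] r5c4's peers cover all but 4, so r5c4=4.

Answer: 5 3 2 6 1 4 / 1 6 4 5 2 3 / 2 4 5 1 3 6 / 3 1 6 2 4 5 / 6 2 3 4 5 1 / 4 5 1 3 6 2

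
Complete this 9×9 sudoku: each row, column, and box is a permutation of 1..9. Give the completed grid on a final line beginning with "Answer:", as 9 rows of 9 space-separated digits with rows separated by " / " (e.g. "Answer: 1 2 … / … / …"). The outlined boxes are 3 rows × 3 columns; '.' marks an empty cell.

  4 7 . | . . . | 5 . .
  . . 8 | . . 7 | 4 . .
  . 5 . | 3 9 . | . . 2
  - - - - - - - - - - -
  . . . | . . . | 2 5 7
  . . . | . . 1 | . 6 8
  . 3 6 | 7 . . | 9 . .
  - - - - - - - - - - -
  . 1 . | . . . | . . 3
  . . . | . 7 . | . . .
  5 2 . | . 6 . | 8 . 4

Step 1. [r5c3∈{2,4,5,7,9}] r5c3 is the only open cell in col 3 admitting 5, so r5c3=5.
Step 2. [r1c3∈{1,2,3,9}] r1c3 is the only open cell in col 3 admitting 2, so r1c3=2.
Step 3. [r3c6∈{4,6,8}] row 3 places 4 nowhere but r3c6, so r3c6=4.
Step 4. [r3c3∈{1}] r3c3 has the single candidate 1 ⇒ r3c3=1.
Step 5. [r8c9∈{1,5,6,9}] r8c9 is the only open cell in col 9 admitting 5. So r8c9=5.
Step 6. [r3c1∈{6}] nothing but 6 survives at r3c1, so r3c1=6.
Step 7. [r2c2∈{9}] nothing but 9 survives at r2c2, so r2c2=9.
Step 8. [r5c2∈{4}] r5c2 has the single candidate 4 ⇒ r5c2=4.
Step 9. [r4c3∈{9}] r4c3's peers cover all but 9 ⇒ r4c3=9.
Step 10. [r4c2∈{8}] nothing but 8 survives at r4c2. So r4c2=8.
Step 11. [r6c9∈{1}] r6c9 is down to just 1. So r6c9=1.
Step 12. [r1c8∈{1,3,8,9}] in row 1, 3 fits only at r1c8. So r1c8=3.
Step 13. [r8c7∈{1,6}] 1 has one home in col 7: r8c7, so r8c7=1.
Step 14. [r5c4∈{2,9}] 9 has one home in row 5: r5c4 ⇒ r5c4=9.
Step 15. [r6c1∈{2}] r6c1 is down to just 2 ⇒ r6c1=2.
Step 16. [r5c5∈{2,3}] 2 has one home in row 5: r5c5 ⇒ r5c5=2.
Step 17. [r2c4∈{1,2,5,6}] in row 2, 2 fits only at r2c4, so r2c4=2.
Step 18. [r7c4∈{4,5,8}] col 4 places 5 nowhere but r7c4 ⇒ r7c4=5.
Step 19. [r3c7∈{7}] r3c7 has the single candidate 7, so r3c7=7.
Step 20. [r6c6∈{5,8}] across col 6, 5 lands solely at r6c6. So r6c6=5.
Step 21. [r6c5∈{4,8}] in row 6, 8 fits only at r6c5, so r6c5=8.
Step 22. [r7c5∈{4}] r7c5 has the single candidate 4, so r7c5=4.
Step 23. [r8c4∈{8}] r8c4 has the single candidate 8. So r8c4=8.
Step 24. [r7c3∈{7}] r7c3 is down to just 7, so r7c3=7.
Step 25. [r9c3∈{3}] r9c3's peers cover all but 3 ⇒ r9c3=3.
Step 26. [r8c1∈{9}] r8c1's peers cover all but 9 ⇒ r8c1=9.
Step 27. [r1c5∈{1}] r1c5's peers cover all but 1, so r1c5=1.
Step 28. [r1c4∈{6}] nothing but 6 survives at r1c4 ⇒ r1c4=6.
Step 29. [r8c6∈{2,3}] across row 8, 3 lands solely at r8c6, so r8c6=3.
Step 30. [r7c6∈{2,9}] r7c6 is the only open cell in col 6 admitting 2, so r7c6=2.
Step 31. [r9c8∈{7,9}] across row 9, 7 lands solely at r9c8 ⇒ r9c8=7.
Step 32. [r5c1∈{7}] r5c1 is down to just 7, so r5c1=7.
Step 33. [r2c8∈{1}] r2c8 is down to just 1 ⇒ r2c8=1.
Step 34. [r8c3∈{4}] nothing but 4 survives at r8c3 ⇒ r8c3=4.
Step 35. [r9c6∈{9}] r9c6's peers cover all but 9 ⇒ r9c6=9.
Step 36. [r8c8∈{2}] r8c8 is down to just 2 ⇒ r8c8=2.
Step 37. [r3c8∈{8}] r3c8 is down to just 8, so r3c8=8.
Step 38. [r9c4∈{1}] r9c4 has the single candidate 1, so r9c4=1.
Step 39. [r4c4∈{4}] nothing but 4 survives at r4c4. So r4c4=4.
Step 40. [r7c7∈{6}] r7c7 is down to just 6, so r7c7=6.
Step 41. [r4c1∈{1}] only 1 remains possible at r4c1, so r4c1=1.
Step 42. [r8c2∈{6}] nothing but 6 survives at r8c2 ⇒ r8c2=6.
Step 43. [r2c5∈{5}] only 5 remains possible at r2c5, so r2c5=5.
Step 44. [r1c6∈{8}] r1c6 has the single candidate 8 ⇒ r1c6=8.
Step 45. [r4c5∈{3}] nothing but 3 survives at r4c5 ⇒ r4c5=3.
Step 46. [r7c8∈{9}] r7c8's peers cover all but 9. So r7c8=9.
Step 47. [r6c8∈{4}] only 4 remains possible at r6c8, so r6c8=4.
Step 48. [r2c9∈{6}] r2c9's peers cover all but 6. So r2c9=6.
Step 49. [r5c7∈{3}] nothing but 3 survives at r5c7. So r5c7=3.
Step 50. [r7c1∈{8}] r7c1 has the single candidate 8. So r7c1=8.
Step 51. [r4c6∈{6}] only 6 remains possible at r4c6, so r4c6=6.
Step 52. [r1c9∈{9}] only 9 remains possible at r1c9, so r1c9=9.
Step 53. [r2c1∈{3}] nothing but 3 survives at r2c1, so r2c1=3.

Answer: 4 7 2 6 1 8 5 3 9 / 3 9 8 2 5 7 4 1 6 / 6 5 1 3 9 4 7 8 2 / 1 8 9 4 3 6 2 5 7 / 7 4 5 9 2 1 3 6 8 / 2 3 6 7 8 5 9 4 1 / 8 1 7 5 4 2 6 9 3 / 9 6 4 8 7 3 1 2 5 / 5 2 3 1 6 9 8 7 4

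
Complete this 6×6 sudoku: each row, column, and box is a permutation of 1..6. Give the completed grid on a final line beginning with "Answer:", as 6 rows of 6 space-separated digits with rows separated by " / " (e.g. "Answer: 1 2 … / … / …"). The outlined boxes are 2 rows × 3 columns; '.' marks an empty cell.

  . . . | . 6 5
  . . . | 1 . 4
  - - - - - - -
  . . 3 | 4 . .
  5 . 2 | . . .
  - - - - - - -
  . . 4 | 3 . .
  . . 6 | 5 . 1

Step 1. [r5c5∈{2}] r5c5 has the single candidate 2 ⇒ r5c5=2.
Step 2. [r1c1∈{1,2,3,4}] across col 1, 4 lands solely at r1c1 ⇒ r1c1=4.
Step 3. [r1c2∈{1,2,3}] in row 1, 3 fits only at r1c2 ⇒ r1c2=3.
Step 4. [r4c4∈{6}] r4c4's peers cover all but 6. So r4c4=6.
Step 5. [r5c2∈{1,5}] across row 5, 5 lands solely at r5c2. So r5c2=5.
Step 6. [r6c2∈{2}] r6c2 has the single candidate 2. So r6c2=2.
Step 7. [r2c2∈{6}] r2c2 is down to just 6, so r2c2=6.
Step 8. [r3c2∈{1}] nothing but 1 survives at r3c2, so r3c2=1.
Step 9. [r4c5∈{1,3}] r4c5 is the only open cell in row 4 admitting 1 ⇒ r4c5=1.
Step 10. [r3c5∈{5}] nothing but 5 survives at r3c5 ⇒ r3c5=5.
Step 11. [r2c1∈{2}] r2c1 is down to just 2. So r2c1=2.
Step 12. [r6c1∈{3}] nothing but 3 survives at r6c1. So r6c1=3.
Step 13. [r1c3∈{1}] r1c3 is down to just 1. So r1c3=1.
Step 14. [r2c3∈{5}] nothing but 5 survives at r2c3. So r2c3=5.
Step 15. [r6c5∈{4}] only 4 remains possible at r6c5, so r6c5=4.
Step 16. [r5c1∈{1}] r5c1 has the single candidate 1 ⇒ r5c1=1.
Step 17. [r4c6∈{3}] r4c6's peers cover all but 3, so r4c6=3.
Step 18. [r3c6∈{2}] nothing but 2 survives at r3c6, so r3c6=2.
Step 19. [r4c2∈{4}] only 4 remains possible at r4c2 ⇒ r4c2=4.
Step 20. [r2c5∈{3}] r2c5 is down to just 3 ⇒ r2c5=3.
Step 21. [r3c1∈{6}] r3c1 has the single candidate 6 ⇒ r3c1=6.
Step 22. [r5c6∈{6}] nothing but 6 survives at r5c6. So r5c6=6.
Step 23. [r1c4∈{2}] nothing but 2 survives at r1c4, so r1c4=2.

Answer: 4 3 1 2 6 5 / 2 6 5 1 3 4 / 6 1 3 4 5 2 / 5 4 2 6 1 3 / 1 5 4 3 2 6 / 3 2 6 5 4 1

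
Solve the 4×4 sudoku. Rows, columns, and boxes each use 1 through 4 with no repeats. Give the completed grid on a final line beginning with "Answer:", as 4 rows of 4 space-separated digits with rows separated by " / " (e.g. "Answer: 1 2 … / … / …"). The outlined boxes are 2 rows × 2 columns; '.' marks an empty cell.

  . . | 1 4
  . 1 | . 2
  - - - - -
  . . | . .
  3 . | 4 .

Step 1. [r4c2∈{2}] nothing but 2 survives at r4c2 ⇒ r4c2=2.
Step 2. [r3c1∈{1,4}] across col 1, 1 lands solely at r3c1. So r3c1=1.
Step 3. [r2c3∈{3}] r2c3 is down to just 3 ⇒ r2c3=3.
Step 4. [r1c2∈{3}] r1c2's peers cover all but 3. So r1c2=3.
Step 5. [r1c1∈{2}] nothing but 2 survives at r1c1, so r1c1=2.
Step 6. [r4c4∈{1}] r4c4 is down to just 1 ⇒ r4c4=1.
Step 7. [r3c2∈{4}] r3c2 is down to just 4, so r3c2=4.
Step 8. [r2c1∈{4}] r2c1 has the single candidate 4 ⇒ r2c1=4.
Step 9. [r3c3∈{2}] r3c3 is down to just 2 ⇒ r3c3=2.
Step 10. [r3c4∈{3}] r3c4 has the single candidate 3 ⇒ r3c4=3.

Answer: 2 3 1 4 / 4 1 3 2 / 1 4 2 3 / 3 2 4 1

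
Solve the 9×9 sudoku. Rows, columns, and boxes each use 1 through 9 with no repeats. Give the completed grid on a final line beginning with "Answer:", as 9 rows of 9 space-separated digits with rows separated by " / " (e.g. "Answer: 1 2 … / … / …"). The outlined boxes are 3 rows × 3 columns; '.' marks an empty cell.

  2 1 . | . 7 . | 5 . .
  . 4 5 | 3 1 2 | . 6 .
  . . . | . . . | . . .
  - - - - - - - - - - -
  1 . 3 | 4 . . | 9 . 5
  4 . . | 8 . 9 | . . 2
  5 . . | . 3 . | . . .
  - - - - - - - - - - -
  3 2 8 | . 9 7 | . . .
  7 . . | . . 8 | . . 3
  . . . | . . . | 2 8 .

Step 1. [r4c6∈{6}] r4c6 has the single candidate 6 ⇒ r4c6=6.
Step 2. [r6c4∈{1,2,7}] col 4 places 7 nowhere but r6c4. So r6c4=7.
Step 3. [r3c5∈{4,5,6,8}] across col 5, 8 lands solely at r3c5 ⇒ r3c5=8.
Step 4. [r9c9∈{1,4,6,7,9}] in row 9, 7 fits only at r9c9 ⇒ r9c9=7.
Step 5. [r8c8∈{1,4,5,9}] across box 9, 9 lands solely at r8c8. So r8c8=9.
Step 6. [r3c2∈{3,6,7,9}] r3c2 is the only open cell in col 2 admitting 3, so r3c2=3.
Step 7. [r1c9∈{4,8,9}] 8 has one home in row 1: r1c9. So r1c9=8.
Step 8. [r3c3∈{6,7,9}] box 1 places 7 nowhere but r3c3 ⇒ r3c3=7.
Step 9. [r5c3∈{6}] r5c3 has the single candidate 6 ⇒ r5c3=6.
Step 10. [r1c4∈{6,9}] row 1 places 6 nowhere but r1c4 ⇒ r1c4=6.
Step 11. [r1c3∈{9}] only 9 remains possible at r1c3, so r1c3=9.
Step 12. [r6c7∈{1,4,6,8}] in col 7, 8 fits only at r6c7 ⇒ r6c7=8.
Step 13. [r6c9∈{1,4,6}] 6 has one home in row 6: r6c9 ⇒ r6c9=6.
Step 14. [r6c8∈{1,4}] row 6 places 4 nowhere but r6c8. So r6c8=4.
Step 15. [r7c7∈{1,4,6}] 6 has one home in row 7: r7c7, so r7c7=6.
Step 16. [r4c8∈{7}] r4c8 is down to just 7, so r4c8=7.
Step 17. [r8c4∈{1,2,5}] across col 4, 2 lands solely at r8c4 ⇒ r8c4=2.
Step 18. [r7c9∈{1,4}] in row 7, 4 fits only at r7c9. So r7c9=4.
Step 19. [r8c7∈{1}] only 1 remains possible at r8c7, so r8c7=1.
Step 20. [r9c3∈{1,4}] col 3 places 1 nowhere but r9c3. So r9c3=1.
Step 21. [r9c4∈{5}] r9c4 has the single candidate 5. So r9c4=5.
Step 22. [r1c6∈{4}] r1c6 is down to just 4. So r1c6=4.
Step 23. [r9c1∈{6,9}] r9c1 is the only open cell in col 1 admitting 9. So r9c1=9.
Step 24. [r5c8∈{1,3}] row 5 places 1 nowhere but r5c8 ⇒ r5c8=1.
Step 25. [r9c2∈{6}] r9c2 has the single candidate 6 ⇒ r9c2=6.
Step 26. [r8c5∈{4,6}] 6 has one home in row 8: r8c5, so r8c5=6.
Step 27. [r2c9∈{9}] r2c9 has the single candidate 9, so r2c9=9.
Step 28. [r7c8∈{5}] r7c8 is down to just 5, so r7c8=5.
Step 29. [r3c4∈{9}] r3c4 is down to just 9, so r3c4=9.
Step 30. [r7c4∈{1}] r7c4 has the single candidate 1. So r7c4=1.
Step 31. [r1c8∈{3}] r1c8's peers cover all but 3 ⇒ r1c8=3.
Step 32. [r8c3∈{4}] r8c3's peers cover all but 4 ⇒ r8c3=4.
Step 33. [r5c2∈{7}] r5c2 has the single candidate 7, so r5c2=7.
Step 34. [r3c9∈{1}] only 1 remains possible at r3c9, so r3c9=1.
Step 35. [r2c7∈{7}] r2c7 is down to just 7 ⇒ r2c7=7.
Step 36. [r6c2∈{9}] r6c2 has the single candidate 9 ⇒ r6c2=9.
Step 37. [r3c7∈{4}] r3c7 has the single candidate 4. So r3c7=4.
Step 38. [r3c1∈{6}] r3c1 is down to just 6, so r3c1=6.
Step 39. [r5c7∈{3}] only 3 remains possible at r5c7. So r5c7=3.
Step 40. [r9c6∈{3}] r9c6's peers cover all but 3 ⇒ r9c6=3.
Step 41. [r6c3∈{2}] only 2 remains possible at r6c3. So r6c3=2.
Step 42. [r4c2∈{8}] r4c2 is down to just 8. So r4c2=8.
Step 43. [r6c6∈{1}] nothing but 1 survives at r6c6 ⇒ r6c6=1.
Step 44. [r2c1∈{8}] nothing but 8 survives at r2c1 ⇒ r2c1=8.
Step 45. [r4c5∈{2}] r4c5's peers cover all but 2 ⇒ r4c5=2.
Step 46. [r8c2∈{5}] r8c2's peers cover all but 5. So r8c2=5.
Step 47. [r9c5∈{4}] r9c5 has the single candidate 4. So r9c5=4.
Step 48. [r5c5∈{5}] r5c5 has the single candidate 5. So r5c5=5.
Step 49. [r3c8∈{2}] r3c8 is down to just 2 ⇒ r3c8=2.
Step 50. [r3c6∈{5}] nothing but 5 survives at r3c6 ⇒ r3c6=5.

Answer: 2 1 9 6 7 4 5 3 8 / 8 4 5 3 1 2 7 6 9 / 6 3 7 9 8 5 4 2 1 / 1 8 3 4 2 6 9 7 5 / 4 7 6 8 5 9 3 1 2 / 5 9 2 7 3 1 8 4 6 / 3 2 8 1 9 7 6 5 4 / 7 5 4 2 6 8 1 9 3 / 9 6 1 5 4 3 2 8 7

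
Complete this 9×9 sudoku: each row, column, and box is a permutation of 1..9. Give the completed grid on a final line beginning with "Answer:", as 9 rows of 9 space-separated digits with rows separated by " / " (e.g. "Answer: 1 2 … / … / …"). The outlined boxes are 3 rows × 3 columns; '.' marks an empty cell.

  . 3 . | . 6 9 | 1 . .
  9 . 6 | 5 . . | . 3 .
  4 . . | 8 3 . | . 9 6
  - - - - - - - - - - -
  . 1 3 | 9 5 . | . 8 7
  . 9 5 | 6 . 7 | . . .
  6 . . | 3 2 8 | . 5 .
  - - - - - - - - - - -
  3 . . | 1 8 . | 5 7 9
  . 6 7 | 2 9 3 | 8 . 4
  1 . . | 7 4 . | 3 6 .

Step 1. [r1c1∈{2,5,7,8}] 7 has one home in row 1: r1c1, so r1c1=7.
Step 2. [r9c9∈{2}] r9c9 has the single candidate 2. So r9c9=2.
Step 3. [r6c3∈{4}] nothing but 4 survives at r6c3 ⇒ r6c3=4.
Step 4. [r7c3∈{2}] r7c3 is down to just 2, so r7c3=2.
Step 5. [r1c8∈{2,4}] across row 1, 2 lands solely at r1c8 ⇒ r1c8=2.
Step 6. [r2c7∈{4,7}] across box 3, 4 lands solely at r2c7. So r2c7=4.
Step 7. [r1c3∈{8}] r1c3 is down to just 8 ⇒ r1c3=8.
Step 8. [r5c5∈{1}] r5c5 is down to just 1 ⇒ r5c5=1.
Step 9. [r4c1∈{2}] r4c1 has the single candidate 2, so r4c1=2.
Step 10. [r2c2∈{2}] only 2 remains possible at r2c2, so r2c2=2.
Step 11. [r2c6∈{1}] only 1 remains possible at r2c6, so r2c6=1.
Step 12. [r3c2∈{5}] r3c2 is down to just 5 ⇒ r3c2=5.
Step 13. [r1c9∈{5}] only 5 remains possible at r1c9, so r1c9=5.
Step 14. [r3c7∈{7}] r3c7 has the single candidate 7 ⇒ r3c7=7.
Step 15. [r6c9∈{1}] r6c9's peers cover all but 1, so r6c9=1.
Step 16. [r7c2∈{4}] only 4 remains possible at r7c2 ⇒ r7c2=4.
Step 17. [r9c2∈{8}] only 8 remains possible at r9c2, so r9c2=8.
Step 18. [r1c4∈{4}] r1c4 is down to just 4, so r1c4=4.
Step 19. [r9c6∈{5}] only 5 remains possible at r9c6 ⇒ r9c6=5.
Step 20. [r5c7∈{2}] nothing but 2 survives at r5c7, so r5c7=2.
Step 21. [r7c6∈{6}] r7c6 has the single candidate 6. So r7c6=6.
Step 22. [r3c6∈{2}] r3c6's peers cover all but 2. So r3c6=2.
Step 23. [r4c6∈{4}] nothing but 4 survives at r4c6 ⇒ r4c6=4.
Step 24. [r3c3∈{1}] nothing but 1 survives at r3c3 ⇒ r3c3=1.
Step 25. [r2c9∈{8}] r2c9's peers cover all but 8 ⇒ r2c9=8.
Step 26. [r8c8∈{1}] r8c8's peers cover all but 1. So r8c8=1.
Step 27. [r8c1∈{5}] r8c1 is down to just 5 ⇒ r8c1=5.
Step 28. [r6c7∈{9}] r6c7's peers cover all but 9. So r6c7=9.
Step 29. [r5c8∈{4}] r5c8 has the single candidate 4. So r5c8=4.
Step 30. [r6c2∈{7}] r6c2 has the single candidate 7. So r6c2=7.
Step 31. [r5c1∈{8}] r5c1 has the single candidate 8 ⇒ r5c1=8.
Step 32. [r4c7∈{6}] nothing but 6 survives at r4c7, so r4c7=6.
Step 33. [r5c9∈{3}] nothing but 3 survives at r5c9, so r5c9=3.
Step 34. [r2c5∈{7}] nothing but 7 survives at r2c5 ⇒ r2c5=7.
Step 35. [r9c3∈{9}] r9c3 has the single candidate 9 ⇒ r9c3=9.

Answer: 7 3 8 4 6 9 1 2 5 / 9 2 6 5 7 1 4 3 8 / 4 5 1 8 3 2 7 9 6 / 2 1 3 9 5 4 6 8 7 / 8 9 5 6 1 7 2 4 3 / 6 7 4 3 2 8 9 5 1 / 3 4 2 1 8 6 5 7 9 / 5 6 7 2 9 3 8 1 4 / 1 8 9 7 4 5 3 6 2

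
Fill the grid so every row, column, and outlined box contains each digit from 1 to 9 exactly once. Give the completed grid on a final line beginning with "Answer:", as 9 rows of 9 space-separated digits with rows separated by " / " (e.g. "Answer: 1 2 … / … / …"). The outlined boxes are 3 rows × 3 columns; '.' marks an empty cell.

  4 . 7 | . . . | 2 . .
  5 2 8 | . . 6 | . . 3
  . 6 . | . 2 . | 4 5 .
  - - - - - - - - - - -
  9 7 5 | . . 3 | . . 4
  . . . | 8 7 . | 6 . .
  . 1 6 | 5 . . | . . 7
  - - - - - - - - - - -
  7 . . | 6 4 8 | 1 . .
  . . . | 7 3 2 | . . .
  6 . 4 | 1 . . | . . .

Step 1. [r6c5∈{9}] r6c5 is down to just 9. So r6c5=9.
Step 2. [r9c6∈{5,9}] in box 8, 9 fits only at r9c6, so r9c6=9.
Step 3. [r3c9∈{1,8,9}] across row 3, 8 lands solely at r3c9 ⇒ r3c9=8.
Step 4. [r5c9∈{1,2,5,9}] across row 5, 5 lands solely at r5c9. So r5c9=5.
Step 5. [r5c8∈{1,2,3,9}] across row 5, 9 lands solely at r5c8, so r5c8=9.
Step 6. [r1c9∈{1,6,9}] r1c9 is the only open cell in col 9 admitting 1. So r1c9=1.
Step 7. [r4c7∈{8}] r4c7 is down to just 8 ⇒ r4c7=8.
Step 8. [r7c3∈{2,3,9}] in box 7, 2 fits only at r7c3, so r7c3=2.
Step 9. [r7c2∈{3,5,9}] 5 has one home in row 7: r7c2. So r7c2=5.
Step 10. [r9c2∈{3,8}] in box 7, 3 fits only at r9c2. So r9c2=3.
Step 11. [r6c1∈{2,3,8}] 8 has one home in row 6: r6c1. So r6c1=8.
Step 12. [r1c2∈{9}] nothing but 9 survives at r1c2 ⇒ r1c2=9.
Step 13. [r8c3∈{1,9}] 9 has one home in col 3: r8c3 ⇒ r8c3=9.
Step 14. [r5c6∈{1,4}] in row 5, 1 fits only at r5c6. So r5c6=1.
Step 15. [r9c8∈{2,7,8}] in row 9, 8 fits only at r9c8. So r9c8=8.
Step 16. [r9c7∈{5,7}] r9c7 is the only open cell in row 9 admitting 7. So r9c7=7.
Step 17. [r3c4∈{3,9}] r3c4 is the only open cell in row 3 admitting 9, so r3c4=9.
Step 18. [r6c8∈{2,3}] r6c8 is the only open cell in row 6 admitting 2, so r6c8=2.
Step 19. [r3c3∈{1,3}] r3c3 is the only open cell in col 3 admitting 1, so r3c3=1.
Step 20. [r3c1∈{3}] r3c1 is down to just 3, so r3c1=3.
Step 21. [r9c5∈{5}] r9c5 has the single candidate 5, so r9c5=5.
Step 22. [r1c8∈{6}] nothing but 6 survives at r1c8, so r1c8=6.
Step 23. [r6c7∈{3}] r6c7's peers cover all but 3 ⇒ r6c7=3.
Step 24. [r8c9∈{6}] r8c9 has the single candidate 6, so r8c9=6.
Step 25. [r2c5∈{1}] r2c5 has the single candidate 1. So r2c5=1.
Step 26. [r7c9∈{9}] r7c9 is down to just 9. So r7c9=9.
Step 27. [r9c9∈{2}] r9c9 has the single candidate 2 ⇒ r9c9=2.
Step 28. [r1c5∈{8}] only 8 remains possible at r1c5. So r1c5=8.
Step 29. [r2c7∈{9}] r2c7 is down to just 9 ⇒ r2c7=9.
Step 30. [r8c2∈{8}] r8c2's peers cover all but 8, so r8c2=8.
Step 31. [r2c8∈{7}] r2c8 has the single candidate 7, so r2c8=7.
Step 32. [r6c6∈{4}] r6c6 is down to just 4. So r6c6=4.
Step 33. [r3c6∈{7}] r3c6's peers cover all but 7, so r3c6=7.
Step 34. [r4c5∈{6}] r4c5 is down to just 6, so r4c5=6.
Step 35. [r4c4∈{2}] r4c4 is down to just 2 ⇒ r4c4=2.
Step 36. [r5c1∈{2}] nothing but 2 survives at r5c1, so r5c1=2.
Step 37. [r2c4∈{4}] only 4 remains possible at r2c4, so r2c4=4.
Step 38. [r4c8∈{1}] nothing but 1 survives at r4c8. So r4c8=1.
Step 39. [r8c8∈{4}] nothing but 4 survives at r8c8 ⇒ r8c8=4.
Step 40. [r1c6∈{5}] r1c6 is down to just 5, so r1c6=5.
Step 41. [r1c4∈{3}] r1c4's peers cover all but 3, so r1c4=3.
Step 42. [r7c8∈{3}] r7c8's peers cover all but 3, so r7c8=3.
Step 43. [r8c1∈{1}] r8c1 is down to just 1 ⇒ r8c1=1.
Step 44. [r5c3∈{3}] only 3 remains possible at r5c3 ⇒ r5c3=3.
Step 45. [r8c7∈{5}] r8c7 has the single candidate 5. So r8c7=5.
Step 46. [r5c2∈{4}] r5c2 has the single candidate 4, so r5c2=4.

Answer: 4 9 7 3 8 5 2 6 1 / 5 2 8 4 1 6 9 7 3 / 3 6 1 9 2 7 4 5 8 / 9 7 5 2 6 3 8 1 4 / 2 4 3 8 7 1 6 9 5 / 8 1 6 5 9 4 3 2 7 / 7 5 2 6 4 8 1 3 9 / 1 8 9 7 3 2 5 4 6 / 6 3 4 1 5 9 7 8 2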